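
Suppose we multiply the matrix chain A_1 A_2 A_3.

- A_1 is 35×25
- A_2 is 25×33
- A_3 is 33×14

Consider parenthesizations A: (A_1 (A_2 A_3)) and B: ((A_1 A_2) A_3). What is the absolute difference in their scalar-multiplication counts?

21245

Order A = (A_1 (A_2 A_3)): (A_2 A_3): 25×33 by 33×14 → 25×14, cost 25·33·14 = 11550; (A_1 (A_2 A_3)): 35×25 by 25×14 → 35×14, cost 35·25·14 = 12250; cumulative 23800. Total 23800.
Order B = ((A_1 A_2) A_3): (A_1 A_2): 35×25 by 25×33 → 35×33, cost 35·25·33 = 28875; ((A_1 A_2) A_3): 35×33 by 33×14 → 35×14, cost 35·33·14 = 16170; cumulative 45045. Total 45045.
Difference: |23800 − 45045| = 21245.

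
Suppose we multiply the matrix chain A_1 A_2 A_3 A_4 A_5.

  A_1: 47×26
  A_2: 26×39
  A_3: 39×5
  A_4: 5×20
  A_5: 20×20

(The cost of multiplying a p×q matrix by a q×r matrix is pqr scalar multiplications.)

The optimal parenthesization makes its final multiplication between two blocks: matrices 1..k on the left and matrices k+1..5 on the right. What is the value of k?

3

Adjacent pairs: A_1A_2 = 47·26·39 = 47658; A_2A_3 = 26·39·5 = 5070; A_3A_4 = 39·5·20 = 3900; A_4A_5 = 5·20·20 = 2000.
Length 3: A_1..A_3: k=1: 0+5070+47·26·5=11180; k=2: 47658+0+47·39·5=56823 → min 11180 | A_2..A_4: k=2: 0+3900+26·39·20=24180; k=3: 5070+0+26·5·20=7670 → min 7670 | A_3..A_5: k=3: 0+2000+39·5·20=5900; k=4: 3900+0+39·20·20=19500 → min 5900.
Length 4: A_1..A_4: k=1: 0+7670+47·26·20=32110; k=2: 47658+3900+47·39·20=88218; k=3: 11180+0+47·5·20=15880 → min 15880 | A_2..A_5: k=2: 0+5900+26·39·20=26180; k=3: 5070+2000+26·5·20=9670; k=4: 7670+0+26·20·20=18070 → min 9670.
Top-level splits: k=1: (A_1..A_1)·(A_2..A_5) → 0+9670+47·26·20 = 34110; k=2: (A_1..A_2)·(A_3..A_5) → 47658+5900+47·39·20 = 90218; k=3: (A_1..A_3)·(A_4..A_5) → 11180+2000+47·5·20 = 17880; k=4: (A_1..A_4)·(A_5..A_5) → 15880+0+47·20·20 = 34680.
Best split is after A_3, i.e. k = 3.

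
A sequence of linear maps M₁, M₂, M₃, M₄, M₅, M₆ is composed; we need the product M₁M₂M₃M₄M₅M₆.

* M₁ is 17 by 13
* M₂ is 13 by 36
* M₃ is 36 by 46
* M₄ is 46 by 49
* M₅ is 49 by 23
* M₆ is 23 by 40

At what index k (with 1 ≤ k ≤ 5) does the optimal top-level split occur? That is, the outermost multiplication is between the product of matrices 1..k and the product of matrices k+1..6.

Adjacent pairs: M₁M₂ = 17·13·36 = 7956; M₂M₃ = 13·36·46 = 21528; M₃M₄ = 36·46·49 = 81144; M₄M₅ = 46·49·23 = 51842; M₅M₆ = 49·23·40 = 45080.
Length 3: M₁..M₃: k=1: 0+21528+17·13·46=31694; k=2: 7956+0+17·36·46=36108 → min 31694 | M₂..M₄: k=2: 0+81144+13·36·49=104076; k=3: 21528+0+13·46·49=50830 → min 50830 | M₃..M₅: k=3: 0+51842+36·46·23=89930; k=4: 81144+0+36·49·23=121716 → min 89930 | M₄..M₆: k=4: 0+45080+46·49·40=135240; k=5: 51842+0+46·23·40=94162 → min 94162.
Length 4: M₁..M₄: k=1: 0+50830+17·13·49=61659; k=2: 7956+81144+17·36·49=119088; k=3: 31694+0+17·46·49=70012 → min 61659 | M₂..M₅: k=2: 0+89930+13·36·23=100694; k=3: 21528+51842+13·46·23=87124; k=4: 50830+0+13·49·23=65481 → min 65481 | M₃..M₆: k=3: 0+94162+36·46·40=160402; k=4: 81144+45080+36·49·40=196784; k=5: 89930+0+36·23·40=123050 → min 123050.
Length 5: M₁..M₅: k=1: 0+65481+17·13·23=70564; k=2: 7956+89930+17·36·23=111962; k=3: 31694+51842+17·46·23=101522; k=4: 61659+0+17·49·23=80818 → min 70564 | M₂..M₆: k=2: 0+123050+13·36·40=141770; k=3: 21528+94162+13·46·40=139610; k=4: 50830+45080+13·49·40=121390; k=5: 65481+0+13·23·40=77441 → min 77441.
Top-level splits: k=1: (M₁..M₁)·(M₂..M₆) → 0+77441+17·13·40 = 86281; k=2: (M₁..M₂)·(M₃..M₆) → 7956+123050+17·36·40 = 155486; k=3: (M₁..M₃)·(M₄..M₆) → 31694+94162+17·46·40 = 157136; k=4: (M₁..M₄)·(M₅..M₆) → 61659+45080+17·49·40 = 140059; k=5: (M₁..M₅)·(M₆..M₆) → 70564+0+17·23·40 = 86204.
Best split is after M₅, i.e. k = 5.

5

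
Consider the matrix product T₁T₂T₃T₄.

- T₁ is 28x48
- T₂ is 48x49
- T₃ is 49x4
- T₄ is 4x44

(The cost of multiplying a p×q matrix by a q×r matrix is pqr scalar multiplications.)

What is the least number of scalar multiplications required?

Adjacent pairs: T₁T₂ = 28·48·49 = 65856; T₂T₃ = 48·49·4 = 9408; T₃T₄ = 49·4·44 = 8624.
Length 3: T₁..T₃: k=1: 0+9408+28·48·4=14784; k=2: 65856+0+28·49·4=71344 → min 14784 | T₂..T₄: k=2: 0+8624+48·49·44=112112; k=3: 9408+0+48·4·44=17856 → min 17856.
Length 4: T₁..T₄: k=1: 0+17856+28·48·44=76992; k=2: 65856+8624+28·49·44=134848; k=3: 14784+0+28·4·44=19712 → min 19712.
Optimal order: ((T₁(T₂T₃))T₄) with cost 19712.

19712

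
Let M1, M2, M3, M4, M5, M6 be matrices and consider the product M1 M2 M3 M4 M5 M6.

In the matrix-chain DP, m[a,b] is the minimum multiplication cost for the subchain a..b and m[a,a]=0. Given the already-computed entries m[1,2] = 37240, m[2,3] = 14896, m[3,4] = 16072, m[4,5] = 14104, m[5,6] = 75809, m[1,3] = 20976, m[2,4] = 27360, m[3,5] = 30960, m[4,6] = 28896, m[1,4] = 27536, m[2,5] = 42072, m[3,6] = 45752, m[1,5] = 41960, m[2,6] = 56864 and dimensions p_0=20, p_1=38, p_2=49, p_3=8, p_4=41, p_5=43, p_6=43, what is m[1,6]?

m[1,6] = min over k∈[1,5] of m[1,k]+m[k+1,6]+p_{0}·p_k·p_{6}.
k=1: 0 + 56864 + 20·38·43 = 89544; k=2: 37240 + 45752 + 20·49·43 = 125132; k=3: 20976 + 28896 + 20·8·43 = 56752; k=4: 27536 + 75809 + 20·41·43 = 138605; k=5: 41960 + 0 + 20·43·43 = 78940.
Minimum: 56752 at k=3.

56752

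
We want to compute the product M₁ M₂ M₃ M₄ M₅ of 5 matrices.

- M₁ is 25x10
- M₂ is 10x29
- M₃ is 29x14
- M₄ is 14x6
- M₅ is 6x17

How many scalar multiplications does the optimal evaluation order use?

8226

Adjacent pairs: M₁M₂ = 25·10·29 = 7250; M₂M₃ = 10·29·14 = 4060; M₃M₄ = 29·14·6 = 2436; M₄M₅ = 14·6·17 = 1428.
Length 3: M₁..M₃: k=1: 0+4060+25·10·14=7560; k=2: 7250+0+25·29·14=17400 → min 7560 | M₂..M₄: k=2: 0+2436+10·29·6=4176; k=3: 4060+0+10·14·6=4900 → min 4176 | M₃..M₅: k=3: 0+1428+29·14·17=8330; k=4: 2436+0+29·6·17=5394 → min 5394.
Length 4: M₁..M₄: k=1: 0+4176+25·10·6=5676; k=2: 7250+2436+25·29·6=14036; k=3: 7560+0+25·14·6=9660 → min 5676 | M₂..M₅: k=2: 0+5394+10·29·17=10324; k=3: 4060+1428+10·14·17=7868; k=4: 4176+0+10·6·17=5196 → min 5196.
Length 5: M₁..M₅: k=1: 0+5196+25·10·17=9446; k=2: 7250+5394+25·29·17=24969; k=3: 7560+1428+25·14·17=14938; k=4: 5676+0+25·6·17=8226 → min 8226.
Optimal order: ((M₁ (M₂ (M₃ M₄))) M₅) with cost 8226.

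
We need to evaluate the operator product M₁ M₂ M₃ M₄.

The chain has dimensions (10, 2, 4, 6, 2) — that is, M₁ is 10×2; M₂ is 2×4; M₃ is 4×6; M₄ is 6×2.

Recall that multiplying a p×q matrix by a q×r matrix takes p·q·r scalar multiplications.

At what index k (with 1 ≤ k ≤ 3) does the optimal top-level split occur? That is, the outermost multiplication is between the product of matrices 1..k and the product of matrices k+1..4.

1

Adjacent pairs: M₁M₂ = 10·2·4 = 80; M₂M₃ = 2·4·6 = 48; M₃M₄ = 4·6·2 = 48.
Length 3: M₁..M₃: k=1: 0+48+10·2·6=168; k=2: 80+0+10·4·6=320 → min 168 | M₂..M₄: k=2: 0+48+2·4·2=64; k=3: 48+0+2·6·2=72 → min 64.
Top-level splits: k=1: (M₁..M₁)·(M₂..M₄) → 0+64+10·2·2 = 104; k=2: (M₁..M₂)·(M₃..M₄) → 80+48+10·4·2 = 208; k=3: (M₁..M₃)·(M₄..M₄) → 168+0+10·6·2 = 288.
Best split is after M₁, i.e. k = 1.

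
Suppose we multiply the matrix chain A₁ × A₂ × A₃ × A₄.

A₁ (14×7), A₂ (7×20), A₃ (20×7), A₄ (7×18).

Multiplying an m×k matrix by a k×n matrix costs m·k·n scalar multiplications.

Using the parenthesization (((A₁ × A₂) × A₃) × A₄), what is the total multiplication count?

(A₁ × A₂): 14×7 by 7×20 → 14×20, cost 14·7·20 = 1960
((A₁ × A₂) × A₃): 14×20 by 20×7 → 14×7, cost 14·20·7 = 1960; cumulative 3920
(((A₁ × A₂) × A₃) × A₄): 14×7 by 7×18 → 14×18, cost 14·7·18 = 1764; cumulative 5684
Total: 5684 scalar multiplications.

5684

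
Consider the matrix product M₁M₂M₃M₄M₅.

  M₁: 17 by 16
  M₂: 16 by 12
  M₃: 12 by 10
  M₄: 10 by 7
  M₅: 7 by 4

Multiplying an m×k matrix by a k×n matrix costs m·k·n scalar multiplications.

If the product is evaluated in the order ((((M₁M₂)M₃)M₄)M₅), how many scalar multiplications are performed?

(M₁M₂): 17×16 by 16×12 → 17×12, cost 17·16·12 = 3264
((M₁M₂)M₃): 17×12 by 12×10 → 17×10, cost 17·12·10 = 2040; cumulative 5304
(((M₁M₂)M₃)M₄): 17×10 by 10×7 → 17×7, cost 17·10·7 = 1190; cumulative 6494
((((M₁M₂)M₃)M₄)M₅): 17×7 by 7×4 → 17×4, cost 17·7·4 = 476; cumulative 6970
Total: 6970 scalar multiplications.

6970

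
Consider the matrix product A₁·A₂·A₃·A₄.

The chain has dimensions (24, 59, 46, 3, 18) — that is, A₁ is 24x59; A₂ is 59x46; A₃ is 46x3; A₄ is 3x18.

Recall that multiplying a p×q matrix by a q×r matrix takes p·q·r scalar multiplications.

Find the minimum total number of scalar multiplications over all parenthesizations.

Adjacent pairs: A₁A₂ = 24·59·46 = 65136; A₂A₃ = 59·46·3 = 8142; A₃A₄ = 46·3·18 = 2484.
Length 3: A₁..A₃: k=1: 0+8142+24·59·3=12390; k=2: 65136+0+24·46·3=68448 → min 12390 | A₂..A₄: k=2: 0+2484+59·46·18=51336; k=3: 8142+0+59·3·18=11328 → min 11328.
Length 4: A₁..A₄: k=1: 0+11328+24·59·18=36816; k=2: 65136+2484+24·46·18=87492; k=3: 12390+0+24·3·18=13686 → min 13686.
Optimal order: ((A₁·(A₂·A₃))·A₄) with cost 13686.

13686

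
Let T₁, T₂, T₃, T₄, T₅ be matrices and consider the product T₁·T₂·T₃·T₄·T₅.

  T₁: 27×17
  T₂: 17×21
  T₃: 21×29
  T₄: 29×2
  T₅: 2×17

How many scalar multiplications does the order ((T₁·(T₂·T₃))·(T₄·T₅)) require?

37961

(T₂·T₃): 17×21 by 21×29 → 17×29, cost 17·21·29 = 10353
(T₁·(T₂·T₃)): 27×17 by 17×29 → 27×29, cost 27·17·29 = 13311; cumulative 23664
(T₄·T₅): 29×2 by 2×17 → 29×17, cost 29·2·17 = 986
((T₁·(T₂·T₃))·(T₄·T₅)): 27×29 by 29×17 → 27×17, cost 27·29·17 = 13311; cumulative 37961
Total: 37961 scalar multiplications.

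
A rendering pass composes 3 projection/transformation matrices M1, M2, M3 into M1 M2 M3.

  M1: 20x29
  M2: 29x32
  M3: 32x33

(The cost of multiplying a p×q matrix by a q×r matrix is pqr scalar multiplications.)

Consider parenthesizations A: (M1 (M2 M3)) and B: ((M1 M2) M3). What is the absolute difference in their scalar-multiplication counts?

Order A = (M1 (M2 M3)): (M2 M3): 29×32 by 32×33 → 29×33, cost 29·32·33 = 30624; (M1 (M2 M3)): 20×29 by 29×33 → 20×33, cost 20·29·33 = 19140; cumulative 49764. Total 49764.
Order B = ((M1 M2) M3): (M1 M2): 20×29 by 29×32 → 20×32, cost 20·29·32 = 18560; ((M1 M2) M3): 20×32 by 32×33 → 20×33, cost 20·32·33 = 21120; cumulative 39680. Total 39680.
Difference: |49764 − 39680| = 10084.

10084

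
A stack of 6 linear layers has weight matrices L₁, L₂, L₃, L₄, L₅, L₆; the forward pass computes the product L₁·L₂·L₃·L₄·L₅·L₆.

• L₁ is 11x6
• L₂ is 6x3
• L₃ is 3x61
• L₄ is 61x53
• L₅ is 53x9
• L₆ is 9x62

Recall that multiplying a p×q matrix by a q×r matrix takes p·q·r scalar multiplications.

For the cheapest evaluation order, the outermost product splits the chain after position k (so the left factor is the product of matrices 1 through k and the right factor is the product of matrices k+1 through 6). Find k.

Adjacent pairs: L₁L₂ = 11·6·3 = 198; L₂L₃ = 6·3·61 = 1098; L₃L₄ = 3·61·53 = 9699; L₄L₅ = 61·53·9 = 29097; L₅L₆ = 53·9·62 = 29574.
Length 3: L₁..L₃: k=1: 0+1098+11·6·61=5124; k=2: 198+0+11·3·61=2211 → min 2211 | L₂..L₄: k=2: 0+9699+6·3·53=10653; k=3: 1098+0+6·61·53=20496 → min 10653 | L₃..L₅: k=3: 0+29097+3·61·9=30744; k=4: 9699+0+3·53·9=11130 → min 11130 | L₄..L₆: k=4: 0+29574+61·53·62=230020; k=5: 29097+0+61·9·62=63135 → min 63135.
Length 4: L₁..L₄: k=1: 0+10653+11·6·53=14151; k=2: 198+9699+11·3·53=11646; k=3: 2211+0+11·61·53=37774 → min 11646 | L₂..L₅: k=2: 0+11130+6·3·9=11292; k=3: 1098+29097+6·61·9=33489; k=4: 10653+0+6·53·9=13515 → min 11292 | L₃..L₆: k=3: 0+63135+3·61·62=74481; k=4: 9699+29574+3·53·62=49131; k=5: 11130+0+3·9·62=12804 → min 12804.
Length 5: L₁..L₅: k=1: 0+11292+11·6·9=11886; k=2: 198+11130+11·3·9=11625; k=3: 2211+29097+11·61·9=37347; k=4: 11646+0+11·53·9=16893 → min 11625 | L₂..L₆: k=2: 0+12804+6·3·62=13920; k=3: 1098+63135+6·61·62=86925; k=4: 10653+29574+6·53·62=59943; k=5: 11292+0+6·9·62=14640 → min 13920.
Top-level splits: k=1: (L₁..L₁)·(L₂..L₆) → 0+13920+11·6·62 = 18012; k=2: (L₁..L₂)·(L₃..L₆) → 198+12804+11·3·62 = 15048; k=3: (L₁..L₃)·(L₄..L₆) → 2211+63135+11·61·62 = 106948; k=4: (L₁..L₄)·(L₅..L₆) → 11646+29574+11·53·62 = 77366; k=5: (L₁..L₅)·(L₆..L₆) → 11625+0+11·9·62 = 17763.
Best split is after L₂, i.e. k = 2.

2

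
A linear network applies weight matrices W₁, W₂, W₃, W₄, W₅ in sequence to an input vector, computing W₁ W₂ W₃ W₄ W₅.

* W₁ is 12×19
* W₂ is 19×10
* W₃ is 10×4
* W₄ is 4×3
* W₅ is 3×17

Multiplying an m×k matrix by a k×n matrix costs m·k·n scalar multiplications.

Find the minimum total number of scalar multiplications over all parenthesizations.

1986

Adjacent pairs: W₁W₂ = 12·19·10 = 2280; W₂W₃ = 19·10·4 = 760; W₃W₄ = 10·4·3 = 120; W₄W₅ = 4·3·17 = 204.
Length 3: W₁..W₃: k=1: 0+760+12·19·4=1672; k=2: 2280+0+12·10·4=2760 → min 1672 | W₂..W₄: k=2: 0+120+19·10·3=690; k=3: 760+0+19·4·3=988 → min 690 | W₃..W₅: k=3: 0+204+10·4·17=884; k=4: 120+0+10·3·17=630 → min 630.
Length 4: W₁..W₄: k=1: 0+690+12·19·3=1374; k=2: 2280+120+12·10·3=2760; k=3: 1672+0+12·4·3=1816 → min 1374 | W₂..W₅: k=2: 0+630+19·10·17=3860; k=3: 760+204+19·4·17=2256; k=4: 690+0+19·3·17=1659 → min 1659.
Length 5: W₁..W₅: k=1: 0+1659+12·19·17=5535; k=2: 2280+630+12·10·17=4950; k=3: 1672+204+12·4·17=2692; k=4: 1374+0+12·3·17=1986 → min 1986.
Optimal order: ((W₁ (W₂ (W₃ W₄))) W₅) with cost 1986.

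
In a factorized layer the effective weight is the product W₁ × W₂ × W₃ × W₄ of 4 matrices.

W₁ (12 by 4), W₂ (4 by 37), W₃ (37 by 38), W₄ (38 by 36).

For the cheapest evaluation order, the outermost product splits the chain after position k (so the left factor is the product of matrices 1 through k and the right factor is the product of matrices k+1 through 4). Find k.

Adjacent pairs: W₁W₂ = 12·4·37 = 1776; W₂W₃ = 4·37·38 = 5624; W₃W₄ = 37·38·36 = 50616.
Length 3: W₁..W₃: k=1: 0+5624+12·4·38=7448; k=2: 1776+0+12·37·38=18648 → min 7448 | W₂..W₄: k=2: 0+50616+4·37·36=55944; k=3: 5624+0+4·38·36=11096 → min 11096.
Top-level splits: k=1: (W₁..W₁)·(W₂..W₄) → 0+11096+12·4·36 = 12824; k=2: (W₁..W₂)·(W₃..W₄) → 1776+50616+12·37·36 = 68376; k=3: (W₁..W₃)·(W₄..W₄) → 7448+0+12·38·36 = 23864.
Best split is after W₁, i.e. k = 1.

1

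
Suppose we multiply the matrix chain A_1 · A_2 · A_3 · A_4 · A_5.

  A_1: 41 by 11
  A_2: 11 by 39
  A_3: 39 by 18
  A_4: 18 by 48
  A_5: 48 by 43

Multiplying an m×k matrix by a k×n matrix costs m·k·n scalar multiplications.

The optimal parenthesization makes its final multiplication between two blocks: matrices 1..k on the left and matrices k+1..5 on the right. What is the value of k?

Adjacent pairs: A_1A_2 = 41·11·39 = 17589; A_2A_3 = 11·39·18 = 7722; A_3A_4 = 39·18·48 = 33696; A_4A_5 = 18·48·43 = 37152.
Length 3: A_1..A_3: k=1: 0+7722+41·11·18=15840; k=2: 17589+0+41·39·18=46371 → min 15840 | A_2..A_4: k=2: 0+33696+11·39·48=54288; k=3: 7722+0+11·18·48=17226 → min 17226 | A_3..A_5: k=3: 0+37152+39·18·43=67338; k=4: 33696+0+39·48·43=114192 → min 67338.
Length 4: A_1..A_4: k=1: 0+17226+41·11·48=38874; k=2: 17589+33696+41·39·48=128037; k=3: 15840+0+41·18·48=51264 → min 38874 | A_2..A_5: k=2: 0+67338+11·39·43=85785; k=3: 7722+37152+11·18·43=53388; k=4: 17226+0+11·48·43=39930 → min 39930.
Top-level splits: k=1: (A_1..A_1)·(A_2..A_5) → 0+39930+41·11·43 = 59323; k=2: (A_1..A_2)·(A_3..A_5) → 17589+67338+41·39·43 = 153684; k=3: (A_1..A_3)·(A_4..A_5) → 15840+37152+41·18·43 = 84726; k=4: (A_1..A_4)·(A_5..A_5) → 38874+0+41·48·43 = 123498.
Best split is after A_1, i.e. k = 1.

1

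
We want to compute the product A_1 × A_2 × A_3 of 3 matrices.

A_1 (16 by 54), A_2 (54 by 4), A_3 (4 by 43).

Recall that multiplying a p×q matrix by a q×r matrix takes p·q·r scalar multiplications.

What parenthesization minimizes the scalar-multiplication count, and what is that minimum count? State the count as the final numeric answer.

6208

(A_1 × (A_2 × A_3)): cost 46440.
((A_1 × A_2) × A_3): cost 6208.
Optimal: ((A_1 × A_2) × A_3) with cost 6208.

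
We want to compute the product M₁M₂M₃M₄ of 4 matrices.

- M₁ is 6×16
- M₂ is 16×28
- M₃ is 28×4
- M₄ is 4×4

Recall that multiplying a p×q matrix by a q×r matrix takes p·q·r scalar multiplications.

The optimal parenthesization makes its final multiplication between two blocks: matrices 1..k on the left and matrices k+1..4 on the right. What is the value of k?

3

Adjacent pairs: M₁M₂ = 6·16·28 = 2688; M₂M₃ = 16·28·4 = 1792; M₃M₄ = 28·4·4 = 448.
Length 3: M₁..M₃: k=1: 0+1792+6·16·4=2176; k=2: 2688+0+6·28·4=3360 → min 2176 | M₂..M₄: k=2: 0+448+16·28·4=2240; k=3: 1792+0+16·4·4=2048 → min 2048.
Top-level splits: k=1: (M₁..M₁)·(M₂..M₄) → 0+2048+6·16·4 = 2432; k=2: (M₁..M₂)·(M₃..M₄) → 2688+448+6·28·4 = 3808; k=3: (M₁..M₃)·(M₄..M₄) → 2176+0+6·4·4 = 2272.
Best split is after M₃, i.e. k = 3.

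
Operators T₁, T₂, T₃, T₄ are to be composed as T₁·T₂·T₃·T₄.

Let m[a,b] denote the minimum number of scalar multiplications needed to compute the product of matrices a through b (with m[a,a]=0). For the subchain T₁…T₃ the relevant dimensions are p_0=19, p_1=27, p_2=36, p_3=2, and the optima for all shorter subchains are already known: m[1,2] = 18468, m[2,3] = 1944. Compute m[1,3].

m[1,3] = min over k∈[1,2] of m[1,k]+m[k+1,3]+p_{0}·p_k·p_{3}.
k=1: 0 + 1944 + 19·27·2 = 2970; k=2: 18468 + 0 + 19·36·2 = 19836.
Minimum: 2970 at k=1.

2970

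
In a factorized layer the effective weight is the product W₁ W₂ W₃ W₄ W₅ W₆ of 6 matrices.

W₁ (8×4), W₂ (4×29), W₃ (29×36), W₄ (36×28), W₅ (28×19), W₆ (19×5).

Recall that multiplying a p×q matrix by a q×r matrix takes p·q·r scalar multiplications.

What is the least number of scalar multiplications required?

10876

Adjacent pairs: W₁W₂ = 8·4·29 = 928; W₂W₃ = 4·29·36 = 4176; W₃W₄ = 29·36·28 = 29232; W₄W₅ = 36·28·19 = 19152; W₅W₆ = 28·19·5 = 2660.
Length 3: W₁..W₃: k=1: 0+4176+8·4·36=5328; k=2: 928+0+8·29·36=9280 → min 5328 | W₂..W₄: k=2: 0+29232+4·29·28=32480; k=3: 4176+0+4·36·28=8208 → min 8208 | W₃..W₅: k=3: 0+19152+29·36·19=38988; k=4: 29232+0+29·28·19=44660 → min 38988 | W₄..W₆: k=4: 0+2660+36·28·5=7700; k=5: 19152+0+36·19·5=22572 → min 7700.
Length 4: W₁..W₄: k=1: 0+8208+8·4·28=9104; k=2: 928+29232+8·29·28=36656; k=3: 5328+0+8·36·28=13392 → min 9104 | W₂..W₅: k=2: 0+38988+4·29·19=41192; k=3: 4176+19152+4·36·19=26064; k=4: 8208+0+4·28·19=10336 → min 10336 | W₃..W₆: k=3: 0+7700+29·36·5=12920; k=4: 29232+2660+29·28·5=35952; k=5: 38988+0+29·19·5=41743 → min 12920.
Length 5: W₁..W₅: k=1: 0+10336+8·4·19=10944; k=2: 928+38988+8·29·19=44324; k=3: 5328+19152+8·36·19=29952; k=4: 9104+0+8·28·19=13360 → min 10944 | W₂..W₆: k=2: 0+12920+4·29·5=13500; k=3: 4176+7700+4·36·5=12596; k=4: 8208+2660+4·28·5=11428; k=5: 10336+0+4·19·5=10716 → min 10716.
Length 6: W₁..W₆: k=1: 0+10716+8·4·5=10876; k=2: 928+12920+8·29·5=15008; k=3: 5328+7700+8·36·5=14468; k=4: 9104+2660+8·28·5=12884; k=5: 10944+0+8·19·5=11704 → min 10876.
Optimal order: (W₁ ((((W₂ W₃) W₄) W₅) W₆)) with cost 10876.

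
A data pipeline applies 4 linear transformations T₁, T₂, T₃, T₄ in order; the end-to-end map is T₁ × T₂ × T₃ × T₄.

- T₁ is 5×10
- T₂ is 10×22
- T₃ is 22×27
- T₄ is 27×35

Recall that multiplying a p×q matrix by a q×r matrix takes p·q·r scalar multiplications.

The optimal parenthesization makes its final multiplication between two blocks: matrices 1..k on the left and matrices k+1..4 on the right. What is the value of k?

3

Adjacent pairs: T₁T₂ = 5·10·22 = 1100; T₂T₃ = 10·22·27 = 5940; T₃T₄ = 22·27·35 = 20790.
Length 3: T₁..T₃: k=1: 0+5940+5·10·27=7290; k=2: 1100+0+5·22·27=4070 → min 4070 | T₂..T₄: k=2: 0+20790+10·22·35=28490; k=3: 5940+0+10·27·35=15390 → min 15390.
Top-level splits: k=1: (T₁..T₁)·(T₂..T₄) → 0+15390+5·10·35 = 17140; k=2: (T₁..T₂)·(T₃..T₄) → 1100+20790+5·22·35 = 25740; k=3: (T₁..T₃)·(T₄..T₄) → 4070+0+5·27·35 = 8795.
Best split is after T₃, i.e. k = 3.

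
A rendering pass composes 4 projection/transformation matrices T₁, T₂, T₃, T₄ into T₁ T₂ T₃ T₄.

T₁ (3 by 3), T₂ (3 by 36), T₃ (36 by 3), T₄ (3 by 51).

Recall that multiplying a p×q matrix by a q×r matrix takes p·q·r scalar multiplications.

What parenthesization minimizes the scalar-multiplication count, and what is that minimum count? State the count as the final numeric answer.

Adjacent pairs: T₁T₂ = 3·3·36 = 324; T₂T₃ = 3·36·3 = 324; T₃T₄ = 36·3·51 = 5508.
Length 3: T₁..T₃: k=1: 0+324+3·3·3=351; k=2: 324+0+3·36·3=648 → min 351 | T₂..T₄: k=2: 0+5508+3·36·51=11016; k=3: 324+0+3·3·51=783 → min 783.
Length 4: T₁..T₄: k=1: 0+783+3·3·51=1242; k=2: 324+5508+3·36·51=11340; k=3: 351+0+3·3·51=810 → min 810.
Optimal parenthesization: ((T₁ (T₂ T₃)) T₄) with cost 810.

810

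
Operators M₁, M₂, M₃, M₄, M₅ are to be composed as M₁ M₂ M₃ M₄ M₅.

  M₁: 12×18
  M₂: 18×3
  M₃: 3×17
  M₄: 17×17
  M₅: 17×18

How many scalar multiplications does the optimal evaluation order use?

Adjacent pairs: M₁M₂ = 12·18·3 = 648; M₂M₃ = 18·3·17 = 918; M₃M₄ = 3·17·17 = 867; M₄M₅ = 17·17·18 = 5202.
Length 3: M₁..M₃: k=1: 0+918+12·18·17=4590; k=2: 648+0+12·3·17=1260 → min 1260 | M₂..M₄: k=2: 0+867+18·3·17=1785; k=3: 918+0+18·17·17=6120 → min 1785 | M₃..M₅: k=3: 0+5202+3·17·18=6120; k=4: 867+0+3·17·18=1785 → min 1785.
Length 4: M₁..M₄: k=1: 0+1785+12·18·17=5457; k=2: 648+867+12·3·17=2127; k=3: 1260+0+12·17·17=4728 → min 2127 | M₂..M₅: k=2: 0+1785+18·3·18=2757; k=3: 918+5202+18·17·18=11628; k=4: 1785+0+18·17·18=7293 → min 2757.
Length 5: M₁..M₅: k=1: 0+2757+12·18·18=6645; k=2: 648+1785+12·3·18=3081; k=3: 1260+5202+12·17·18=10134; k=4: 2127+0+12·17·18=5799 → min 3081.
Optimal order: ((M₁ M₂) ((M₃ M₄) M₅)) with cost 3081.

3081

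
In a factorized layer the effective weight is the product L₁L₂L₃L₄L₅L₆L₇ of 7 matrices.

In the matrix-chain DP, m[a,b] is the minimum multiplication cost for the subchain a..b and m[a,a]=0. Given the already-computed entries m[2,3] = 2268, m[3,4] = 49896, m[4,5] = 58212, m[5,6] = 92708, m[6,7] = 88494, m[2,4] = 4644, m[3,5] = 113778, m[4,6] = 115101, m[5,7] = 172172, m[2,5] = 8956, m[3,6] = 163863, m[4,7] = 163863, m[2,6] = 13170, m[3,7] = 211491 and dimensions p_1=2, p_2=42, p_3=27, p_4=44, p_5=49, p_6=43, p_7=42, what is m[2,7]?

16782

m[2,7] = min over k∈[2,6] of m[2,k]+m[k+1,7]+p_{1}·p_k·p_{7}.
k=2: 0 + 211491 + 2·42·42 = 215019; k=3: 2268 + 163863 + 2·27·42 = 168399; k=4: 4644 + 172172 + 2·44·42 = 180512; k=5: 8956 + 88494 + 2·49·42 = 101566; k=6: 13170 + 0 + 2·43·42 = 16782.
Minimum: 16782 at k=6.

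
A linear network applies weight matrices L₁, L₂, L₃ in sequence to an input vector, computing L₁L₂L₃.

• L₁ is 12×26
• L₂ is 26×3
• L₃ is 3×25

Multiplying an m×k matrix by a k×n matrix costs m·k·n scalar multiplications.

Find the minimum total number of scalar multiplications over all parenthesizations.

1836

Order (L₁(L₂L₃)): (L₂L₃): 26×3 by 3×25 → 26×25, cost 26·3·25 = 1950; (L₁(L₂L₃)): 12×26 by 26×25 → 12×25, cost 12·26·25 = 7800; cumulative 9750. Total 9750.
Order ((L₁L₂)L₃): (L₁L₂): 12×26 by 26×3 → 12×3, cost 12·26·3 = 936; ((L₁L₂)L₃): 12×3 by 3×25 → 12×25, cost 12·3·25 = 900; cumulative 1836. Total 1836.
Minimum: 1836.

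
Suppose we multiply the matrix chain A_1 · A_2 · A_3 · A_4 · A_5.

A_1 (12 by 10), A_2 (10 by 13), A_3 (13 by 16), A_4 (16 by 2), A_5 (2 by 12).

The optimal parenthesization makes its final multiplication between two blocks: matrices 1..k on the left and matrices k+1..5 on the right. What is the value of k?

Adjacent pairs: A_1A_2 = 12·10·13 = 1560; A_2A_3 = 10·13·16 = 2080; A_3A_4 = 13·16·2 = 416; A_4A_5 = 16·2·12 = 384.
Length 3: A_1..A_3: k=1: 0+2080+12·10·16=4000; k=2: 1560+0+12·13·16=4056 → min 4000 | A_2..A_4: k=2: 0+416+10·13·2=676; k=3: 2080+0+10·16·2=2400 → min 676 | A_3..A_5: k=3: 0+384+13·16·12=2880; k=4: 416+0+13·2·12=728 → min 728.
Length 4: A_1..A_4: k=1: 0+676+12·10·2=916; k=2: 1560+416+12·13·2=2288; k=3: 4000+0+12·16·2=4384 → min 916 | A_2..A_5: k=2: 0+728+10·13·12=2288; k=3: 2080+384+10·16·12=4384; k=4: 676+0+10·2·12=916 → min 916.
Top-level splits: k=1: (A_1..A_1)·(A_2..A_5) → 0+916+12·10·12 = 2356; k=2: (A_1..A_2)·(A_3..A_5) → 1560+728+12·13·12 = 4160; k=3: (A_1..A_3)·(A_4..A_5) → 4000+384+12·16·12 = 6688; k=4: (A_1..A_4)·(A_5..A_5) → 916+0+12·2·12 = 1204.
Best split is after A_4, i.e. k = 4.

4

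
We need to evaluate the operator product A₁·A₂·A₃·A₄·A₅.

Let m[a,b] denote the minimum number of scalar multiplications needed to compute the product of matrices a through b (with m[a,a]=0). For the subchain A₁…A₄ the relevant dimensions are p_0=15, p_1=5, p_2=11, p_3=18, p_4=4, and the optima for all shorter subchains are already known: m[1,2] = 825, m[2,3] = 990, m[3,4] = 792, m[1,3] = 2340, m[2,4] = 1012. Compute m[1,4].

1312

m[1,4] = min over k∈[1,3] of m[1,k]+m[k+1,4]+p_{0}·p_k·p_{4}.
k=1: 0 + 1012 + 15·5·4 = 1312; k=2: 825 + 792 + 15·11·4 = 2277; k=3: 2340 + 0 + 15·18·4 = 3420.
Minimum: 1312 at k=1.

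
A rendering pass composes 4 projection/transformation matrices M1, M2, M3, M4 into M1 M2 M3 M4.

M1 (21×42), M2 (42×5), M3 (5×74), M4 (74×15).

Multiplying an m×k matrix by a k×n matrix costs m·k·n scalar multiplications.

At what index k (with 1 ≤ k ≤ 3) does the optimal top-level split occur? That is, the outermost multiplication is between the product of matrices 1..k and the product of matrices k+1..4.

2

Adjacent pairs: M1M2 = 21·42·5 = 4410; M2M3 = 42·5·74 = 15540; M3M4 = 5·74·15 = 5550.
Length 3: M1..M3: k=1: 0+15540+21·42·74=80808; k=2: 4410+0+21·5·74=12180 → min 12180 | M2..M4: k=2: 0+5550+42·5·15=8700; k=3: 15540+0+42·74·15=62160 → min 8700.
Top-level splits: k=1: (M1..M1)·(M2..M4) → 0+8700+21·42·15 = 21930; k=2: (M1..M2)·(M3..M4) → 4410+5550+21·5·15 = 11535; k=3: (M1..M3)·(M4..M4) → 12180+0+21·74·15 = 35490.
Best split is after M2, i.e. k = 2.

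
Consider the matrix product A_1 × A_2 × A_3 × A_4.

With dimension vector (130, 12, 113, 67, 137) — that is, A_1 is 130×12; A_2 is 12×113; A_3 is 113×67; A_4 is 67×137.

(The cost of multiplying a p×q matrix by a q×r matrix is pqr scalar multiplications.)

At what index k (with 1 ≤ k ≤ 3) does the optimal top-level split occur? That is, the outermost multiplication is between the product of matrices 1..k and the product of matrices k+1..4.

1

Adjacent pairs: A_1A_2 = 130·12·113 = 176280; A_2A_3 = 12·113·67 = 90852; A_3A_4 = 113·67·137 = 1037227.
Length 3: A_1..A_3: k=1: 0+90852+130·12·67=195372; k=2: 176280+0+130·113·67=1160510 → min 195372 | A_2..A_4: k=2: 0+1037227+12·113·137=1222999; k=3: 90852+0+12·67·137=201000 → min 201000.
Top-level splits: k=1: (A_1..A_1)·(A_2..A_4) → 0+201000+130·12·137 = 414720; k=2: (A_1..A_2)·(A_3..A_4) → 176280+1037227+130·113·137 = 3226037; k=3: (A_1..A_3)·(A_4..A_4) → 195372+0+130·67·137 = 1388642.
Best split is after A_1, i.e. k = 1.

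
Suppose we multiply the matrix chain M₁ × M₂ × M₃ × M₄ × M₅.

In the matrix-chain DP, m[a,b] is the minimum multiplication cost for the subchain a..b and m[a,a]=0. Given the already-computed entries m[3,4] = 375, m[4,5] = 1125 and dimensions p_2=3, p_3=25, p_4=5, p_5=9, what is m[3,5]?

510

m[3,5] = min over k∈[3,4] of m[3,k]+m[k+1,5]+p_{2}·p_k·p_{5}.
k=3: 0 + 1125 + 3·25·9 = 1800; k=4: 375 + 0 + 3·5·9 = 510.
Minimum: 510 at k=4.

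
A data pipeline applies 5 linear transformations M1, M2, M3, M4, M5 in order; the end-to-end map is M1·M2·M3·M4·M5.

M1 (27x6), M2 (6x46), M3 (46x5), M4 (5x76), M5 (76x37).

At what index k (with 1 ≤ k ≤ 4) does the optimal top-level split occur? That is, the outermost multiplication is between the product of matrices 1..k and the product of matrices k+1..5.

3

Adjacent pairs: M1M2 = 27·6·46 = 7452; M2M3 = 6·46·5 = 1380; M3M4 = 46·5·76 = 17480; M4M5 = 5·76·37 = 14060.
Length 3: M1..M3: k=1: 0+1380+27·6·5=2190; k=2: 7452+0+27·46·5=13662 → min 2190 | M2..M4: k=2: 0+17480+6·46·76=38456; k=3: 1380+0+6·5·76=3660 → min 3660 | M3..M5: k=3: 0+14060+46·5·37=22570; k=4: 17480+0+46·76·37=146832 → min 22570.
Length 4: M1..M4: k=1: 0+3660+27·6·76=15972; k=2: 7452+17480+27·46·76=119324; k=3: 2190+0+27·5·76=12450 → min 12450 | M2..M5: k=2: 0+22570+6·46·37=32782; k=3: 1380+14060+6·5·37=16550; k=4: 3660+0+6·76·37=20532 → min 16550.
Top-level splits: k=1: (M1..M1)·(M2..M5) → 0+16550+27·6·37 = 22544; k=2: (M1..M2)·(M3..M5) → 7452+22570+27·46·37 = 75976; k=3: (M1..M3)·(M4..M5) → 2190+14060+27·5·37 = 21245; k=4: (M1..M4)·(M5..M5) → 12450+0+27·76·37 = 88374.
Best split is after M3, i.e. k = 3.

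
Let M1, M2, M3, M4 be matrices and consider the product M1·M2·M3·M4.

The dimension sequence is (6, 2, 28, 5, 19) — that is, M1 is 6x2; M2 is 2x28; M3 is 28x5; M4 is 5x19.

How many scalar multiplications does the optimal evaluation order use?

Adjacent pairs: M1M2 = 6·2·28 = 336; M2M3 = 2·28·5 = 280; M3M4 = 28·5·19 = 2660.
Length 3: M1..M3: k=1: 0+280+6·2·5=340; k=2: 336+0+6·28·5=1176 → min 340 | M2..M4: k=2: 0+2660+2·28·19=3724; k=3: 280+0+2·5·19=470 → min 470.
Length 4: M1..M4: k=1: 0+470+6·2·19=698; k=2: 336+2660+6·28·19=6188; k=3: 340+0+6·5·19=910 → min 698.
Optimal order: (M1·((M2·M3)·M4)) with cost 698.

698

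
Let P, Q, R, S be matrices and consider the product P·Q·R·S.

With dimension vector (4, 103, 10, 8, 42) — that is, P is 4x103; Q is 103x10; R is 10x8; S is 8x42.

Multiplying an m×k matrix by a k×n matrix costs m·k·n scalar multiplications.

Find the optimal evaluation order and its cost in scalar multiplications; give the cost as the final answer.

5784

Adjacent pairs: PQ = 4·103·10 = 4120; QR = 103·10·8 = 8240; RS = 10·8·42 = 3360.
Length 3: P..R: k=1: 0+8240+4·103·8=11536; k=2: 4120+0+4·10·8=4440 → min 4440 | Q..S: k=2: 0+3360+103·10·42=46620; k=3: 8240+0+103·8·42=42848 → min 42848.
Length 4: P..S: k=1: 0+42848+4·103·42=60152; k=2: 4120+3360+4·10·42=9160; k=3: 4440+0+4·8·42=5784 → min 5784.
Optimal parenthesization: (((P·Q)·R)·S) with cost 5784.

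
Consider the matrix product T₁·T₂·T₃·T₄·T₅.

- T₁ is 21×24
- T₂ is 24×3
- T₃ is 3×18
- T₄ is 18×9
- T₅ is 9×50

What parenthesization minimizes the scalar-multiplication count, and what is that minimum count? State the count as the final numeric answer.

6498

Adjacent pairs: T₁T₂ = 21·24·3 = 1512; T₂T₃ = 24·3·18 = 1296; T₃T₄ = 3·18·9 = 486; T₄T₅ = 18·9·50 = 8100.
Length 3: T₁..T₃: k=1: 0+1296+21·24·18=10368; k=2: 1512+0+21·3·18=2646 → min 2646 | T₂..T₄: k=2: 0+486+24·3·9=1134; k=3: 1296+0+24·18·9=5184 → min 1134 | T₃..T₅: k=3: 0+8100+3·18·50=10800; k=4: 486+0+3·9·50=1836 → min 1836.
Length 4: T₁..T₄: k=1: 0+1134+21·24·9=5670; k=2: 1512+486+21·3·9=2565; k=3: 2646+0+21·18·9=6048 → min 2565 | T₂..T₅: k=2: 0+1836+24·3·50=5436; k=3: 1296+8100+24·18·50=30996; k=4: 1134+0+24·9·50=11934 → min 5436.
Length 5: T₁..T₅: k=1: 0+5436+21·24·50=30636; k=2: 1512+1836+21·3·50=6498; k=3: 2646+8100+21·18·50=29646; k=4: 2565+0+21·9·50=12015 → min 6498.
Optimal parenthesization: ((T₁·T₂)·((T₃·T₄)·T₅)) with cost 6498.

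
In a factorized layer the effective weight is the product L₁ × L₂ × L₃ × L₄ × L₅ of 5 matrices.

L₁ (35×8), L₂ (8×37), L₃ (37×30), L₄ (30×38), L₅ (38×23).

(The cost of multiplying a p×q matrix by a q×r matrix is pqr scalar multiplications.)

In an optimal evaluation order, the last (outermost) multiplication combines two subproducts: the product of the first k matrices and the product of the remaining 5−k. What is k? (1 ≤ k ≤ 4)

Adjacent pairs: L₁L₂ = 35·8·37 = 10360; L₂L₃ = 8·37·30 = 8880; L₃L₄ = 37·30·38 = 42180; L₄L₅ = 30·38·23 = 26220.
Length 3: L₁..L₃: k=1: 0+8880+35·8·30=17280; k=2: 10360+0+35·37·30=49210 → min 17280 | L₂..L₄: k=2: 0+42180+8·37·38=53428; k=3: 8880+0+8·30·38=18000 → min 18000 | L₃..L₅: k=3: 0+26220+37·30·23=51750; k=4: 42180+0+37·38·23=74518 → min 51750.
Length 4: L₁..L₄: k=1: 0+18000+35·8·38=28640; k=2: 10360+42180+35·37·38=101750; k=3: 17280+0+35·30·38=57180 → min 28640 | L₂..L₅: k=2: 0+51750+8·37·23=58558; k=3: 8880+26220+8·30·23=40620; k=4: 18000+0+8·38·23=24992 → min 24992.
Top-level splits: k=1: (L₁..L₁)·(L₂..L₅) → 0+24992+35·8·23 = 31432; k=2: (L₁..L₂)·(L₃..L₅) → 10360+51750+35·37·23 = 91895; k=3: (L₁..L₃)·(L₄..L₅) → 17280+26220+35·30·23 = 67650; k=4: (L₁..L₄)·(L₅..L₅) → 28640+0+35·38·23 = 59230.
Best split is after L₁, i.e. k = 1.

1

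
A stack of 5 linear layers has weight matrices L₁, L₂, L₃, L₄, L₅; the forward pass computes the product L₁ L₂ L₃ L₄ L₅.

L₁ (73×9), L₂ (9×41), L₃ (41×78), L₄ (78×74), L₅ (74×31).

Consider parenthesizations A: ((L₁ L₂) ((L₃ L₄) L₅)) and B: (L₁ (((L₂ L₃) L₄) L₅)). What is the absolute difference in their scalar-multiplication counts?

328683

Order A = ((L₁ L₂) ((L₃ L₄) L₅)): (L₁ L₂): 73×9 by 9×41 → 73×41, cost 73·9·41 = 26937; (L₃ L₄): 41×78 by 78×74 → 41×74, cost 41·78·74 = 236652; ((L₃ L₄) L₅): 41×74 by 74×31 → 41×31, cost 41·74·31 = 94054; cumulative 330706; ((L₁ L₂) ((L₃ L₄) L₅)): 73×41 by 41×31 → 73×31, cost 73·41·31 = 92783; cumulative 450426. Total 450426.
Order B = (L₁ (((L₂ L₃) L₄) L₅)): (L₂ L₃): 9×41 by 41×78 → 9×78, cost 9·41·78 = 28782; ((L₂ L₃) L₄): 9×78 by 78×74 → 9×74, cost 9·78·74 = 51948; cumulative 80730; (((L₂ L₃) L₄) L₅): 9×74 by 74×31 → 9×31, cost 9·74·31 = 20646; cumulative 101376; (L₁ (((L₂ L₃) L₄) L₅)): 73×9 by 9×31 → 73×31, cost 73·9·31 = 20367; cumulative 121743. Total 121743.
Difference: |450426 − 121743| = 328683.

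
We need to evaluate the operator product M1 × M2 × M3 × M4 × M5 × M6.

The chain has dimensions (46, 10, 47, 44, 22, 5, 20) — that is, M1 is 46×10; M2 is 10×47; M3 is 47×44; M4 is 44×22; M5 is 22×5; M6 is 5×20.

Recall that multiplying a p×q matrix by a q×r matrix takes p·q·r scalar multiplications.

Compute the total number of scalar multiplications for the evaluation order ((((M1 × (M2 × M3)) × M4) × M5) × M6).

95108

(M2 × M3): 10×47 by 47×44 → 10×44, cost 10·47·44 = 20680
(M1 × (M2 × M3)): 46×10 by 10×44 → 46×44, cost 46·10·44 = 20240; cumulative 40920
((M1 × (M2 × M3)) × M4): 46×44 by 44×22 → 46×22, cost 46·44·22 = 44528; cumulative 85448
(((M1 × (M2 × M3)) × M4) × M5): 46×22 by 22×5 → 46×5, cost 46·22·5 = 5060; cumulative 90508
((((M1 × (M2 × M3)) × M4) × M5) × M6): 46×5 by 5×20 → 46×20, cost 46·5·20 = 4600; cumulative 95108
Total: 95108 scalar multiplications.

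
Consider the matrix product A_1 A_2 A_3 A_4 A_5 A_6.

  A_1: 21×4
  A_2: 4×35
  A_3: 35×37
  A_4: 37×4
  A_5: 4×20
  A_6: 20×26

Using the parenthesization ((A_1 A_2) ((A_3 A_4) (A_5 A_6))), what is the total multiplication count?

(A_1 A_2): 21×4 by 4×35 → 21×35, cost 21·4·35 = 2940
(A_3 A_4): 35×37 by 37×4 → 35×4, cost 35·37·4 = 5180
(A_5 A_6): 4×20 by 20×26 → 4×26, cost 4·20·26 = 2080
((A_3 A_4) (A_5 A_6)): 35×4 by 4×26 → 35×26, cost 35·4·26 = 3640; cumulative 10900
((A_1 A_2) ((A_3 A_4) (A_5 A_6))): 21×35 by 35×26 → 21×26, cost 21·35·26 = 19110; cumulative 32950
Total: 32950 scalar multiplications.

32950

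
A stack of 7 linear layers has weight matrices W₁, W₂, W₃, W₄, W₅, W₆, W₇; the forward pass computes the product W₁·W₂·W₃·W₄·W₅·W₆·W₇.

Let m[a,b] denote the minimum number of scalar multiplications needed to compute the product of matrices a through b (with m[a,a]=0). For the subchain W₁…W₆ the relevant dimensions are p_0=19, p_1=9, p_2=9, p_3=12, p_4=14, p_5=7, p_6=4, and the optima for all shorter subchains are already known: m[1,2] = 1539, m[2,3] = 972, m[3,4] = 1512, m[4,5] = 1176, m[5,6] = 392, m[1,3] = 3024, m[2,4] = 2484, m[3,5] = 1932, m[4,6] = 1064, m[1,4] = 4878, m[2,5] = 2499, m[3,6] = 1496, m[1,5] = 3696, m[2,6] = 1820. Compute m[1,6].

2504

m[1,6] = min over k∈[1,5] of m[1,k]+m[k+1,6]+p_{0}·p_k·p_{6}.
k=1: 0 + 1820 + 19·9·4 = 2504; k=2: 1539 + 1496 + 19·9·4 = 3719; k=3: 3024 + 1064 + 19·12·4 = 5000; k=4: 4878 + 392 + 19·14·4 = 6334; k=5: 3696 + 0 + 19·7·4 = 4228.
Minimum: 2504 at k=1.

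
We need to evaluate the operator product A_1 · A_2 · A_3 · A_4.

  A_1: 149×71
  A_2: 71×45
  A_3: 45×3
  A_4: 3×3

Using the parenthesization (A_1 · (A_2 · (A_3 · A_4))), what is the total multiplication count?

41727

(A_3 · A_4): 45×3 by 3×3 → 45×3, cost 45·3·3 = 405
(A_2 · (A_3 · A_4)): 71×45 by 45×3 → 71×3, cost 71·45·3 = 9585; cumulative 9990
(A_1 · (A_2 · (A_3 · A_4))): 149×71 by 71×3 → 149×3, cost 149·71·3 = 31737; cumulative 41727
Total: 41727 scalar multiplications.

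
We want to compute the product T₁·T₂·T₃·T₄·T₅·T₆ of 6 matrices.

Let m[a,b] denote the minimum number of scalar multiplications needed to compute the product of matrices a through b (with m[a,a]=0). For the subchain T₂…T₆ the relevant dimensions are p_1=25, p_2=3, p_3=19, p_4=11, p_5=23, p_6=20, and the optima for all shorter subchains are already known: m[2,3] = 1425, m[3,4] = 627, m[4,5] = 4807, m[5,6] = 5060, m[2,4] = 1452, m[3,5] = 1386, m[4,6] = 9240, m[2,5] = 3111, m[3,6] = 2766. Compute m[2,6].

4266

m[2,6] = min over k∈[2,5] of m[2,k]+m[k+1,6]+p_{1}·p_k·p_{6}.
k=2: 0 + 2766 + 25·3·20 = 4266; k=3: 1425 + 9240 + 25·19·20 = 20165; k=4: 1452 + 5060 + 25·11·20 = 12012; k=5: 3111 + 0 + 25·23·20 = 14611.
Minimum: 4266 at k=2.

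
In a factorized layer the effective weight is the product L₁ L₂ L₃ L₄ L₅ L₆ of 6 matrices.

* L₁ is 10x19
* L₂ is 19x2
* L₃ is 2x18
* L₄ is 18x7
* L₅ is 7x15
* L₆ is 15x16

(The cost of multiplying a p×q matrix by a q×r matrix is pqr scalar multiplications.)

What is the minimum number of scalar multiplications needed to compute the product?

Adjacent pairs: L₁L₂ = 10·19·2 = 380; L₂L₃ = 19·2·18 = 684; L₃L₄ = 2·18·7 = 252; L₄L₅ = 18·7·15 = 1890; L₅L₆ = 7·15·16 = 1680.
Length 3: L₁..L₃: k=1: 0+684+10·19·18=4104; k=2: 380+0+10·2·18=740 → min 740 | L₂..L₄: k=2: 0+252+19·2·7=518; k=3: 684+0+19·18·7=3078 → min 518 | L₃..L₅: k=3: 0+1890+2·18·15=2430; k=4: 252+0+2·7·15=462 → min 462 | L₄..L₆: k=4: 0+1680+18·7·16=3696; k=5: 1890+0+18·15·16=6210 → min 3696.
Length 4: L₁..L₄: k=1: 0+518+10·19·7=1848; k=2: 380+252+10·2·7=772; k=3: 740+0+10·18·7=2000 → min 772 | L₂..L₅: k=2: 0+462+19·2·15=1032; k=3: 684+1890+19·18·15=7704; k=4: 518+0+19·7·15=2513 → min 1032 | L₃..L₆: k=3: 0+3696+2·18·16=4272; k=4: 252+1680+2·7·16=2156; k=5: 462+0+2·15·16=942 → min 942.
Length 5: L₁..L₅: k=1: 0+1032+10·19·15=3882; k=2: 380+462+10·2·15=1142; k=3: 740+1890+10·18·15=5330; k=4: 772+0+10·7·15=1822 → min 1142 | L₂..L₆: k=2: 0+942+19·2·16=1550; k=3: 684+3696+19·18·16=9852; k=4: 518+1680+19·7·16=4326; k=5: 1032+0+19·15·16=5592 → min 1550.
Length 6: L₁..L₆: k=1: 0+1550+10·19·16=4590; k=2: 380+942+10·2·16=1642; k=3: 740+3696+10·18·16=7316; k=4: 772+1680+10·7·16=3572; k=5: 1142+0+10·15·16=3542 → min 1642.
Optimal order: ((L₁ L₂) (((L₃ L₄) L₅) L₆)) with cost 1642.

1642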